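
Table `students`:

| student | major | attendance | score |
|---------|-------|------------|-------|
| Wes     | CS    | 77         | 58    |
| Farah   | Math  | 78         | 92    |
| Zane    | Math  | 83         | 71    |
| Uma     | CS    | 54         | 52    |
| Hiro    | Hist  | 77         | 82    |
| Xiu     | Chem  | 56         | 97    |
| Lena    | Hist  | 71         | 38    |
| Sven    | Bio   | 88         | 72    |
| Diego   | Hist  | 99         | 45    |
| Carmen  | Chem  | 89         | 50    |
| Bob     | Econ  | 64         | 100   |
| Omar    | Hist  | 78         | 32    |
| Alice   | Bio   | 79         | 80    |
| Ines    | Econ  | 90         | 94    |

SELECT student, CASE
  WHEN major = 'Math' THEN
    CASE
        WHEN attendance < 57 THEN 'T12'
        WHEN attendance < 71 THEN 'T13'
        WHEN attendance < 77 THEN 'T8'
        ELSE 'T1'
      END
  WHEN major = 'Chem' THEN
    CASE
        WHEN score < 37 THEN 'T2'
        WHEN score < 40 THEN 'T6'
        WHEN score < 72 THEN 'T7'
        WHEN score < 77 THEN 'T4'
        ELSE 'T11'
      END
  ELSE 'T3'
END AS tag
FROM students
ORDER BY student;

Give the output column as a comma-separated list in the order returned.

T3, T3, T7, T3, T1, T3, T3, T3, T3, T3, T3, T3, T11, T1

student=Alice: major='Bio' → outer ELSE → T3
student=Bob: major='Econ' → outer ELSE → T3
student=Carmen: major='Chem' → inner[score < 72] → T7
student=Diego: major='Hist' → outer ELSE → T3
student=Farah: major='Math' → inner[ELSE] → T1
student=Hiro: major='Hist' → outer ELSE → T3
student=Ines: major='Econ' → outer ELSE → T3
student=Lena: major='Hist' → outer ELSE → T3
student=Omar: major='Hist' → outer ELSE → T3
student=Sven: major='Bio' → outer ELSE → T3
student=Uma: major='CS' → outer ELSE → T3
student=Wes: major='CS' → outer ELSE → T3
student=Xiu: major='Chem' → inner[ELSE] → T11
student=Zane: major='Math' → inner[ELSE] → T1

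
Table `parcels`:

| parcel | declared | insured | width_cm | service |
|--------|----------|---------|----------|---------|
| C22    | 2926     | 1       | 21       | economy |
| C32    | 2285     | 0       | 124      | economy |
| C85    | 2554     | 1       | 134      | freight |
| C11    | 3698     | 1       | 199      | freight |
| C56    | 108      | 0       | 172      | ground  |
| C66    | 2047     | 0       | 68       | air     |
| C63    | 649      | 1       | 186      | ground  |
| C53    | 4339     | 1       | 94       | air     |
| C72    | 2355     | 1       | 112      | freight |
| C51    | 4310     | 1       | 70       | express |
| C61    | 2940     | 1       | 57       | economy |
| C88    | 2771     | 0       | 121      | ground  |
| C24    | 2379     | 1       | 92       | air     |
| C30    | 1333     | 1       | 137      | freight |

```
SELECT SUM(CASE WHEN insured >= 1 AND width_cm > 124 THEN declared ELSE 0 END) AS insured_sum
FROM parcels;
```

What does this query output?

parcel=C22: ✗
parcel=C32: ✗
parcel=C85: ✓ → 2554
parcel=C11: ✓ → 3698
parcel=C56: ✗
parcel=C66: ✗
parcel=C63: ✓ → 649
parcel=C53: ✗
parcel=C72: ✗
parcel=C51: ✗
parcel=C61: ✗
parcel=C88: ✗
parcel=C24: ✗
parcel=C30: ✓ → 1333
insured_sum = 2554 + 3698 + 649 + 1333 = 8234

8234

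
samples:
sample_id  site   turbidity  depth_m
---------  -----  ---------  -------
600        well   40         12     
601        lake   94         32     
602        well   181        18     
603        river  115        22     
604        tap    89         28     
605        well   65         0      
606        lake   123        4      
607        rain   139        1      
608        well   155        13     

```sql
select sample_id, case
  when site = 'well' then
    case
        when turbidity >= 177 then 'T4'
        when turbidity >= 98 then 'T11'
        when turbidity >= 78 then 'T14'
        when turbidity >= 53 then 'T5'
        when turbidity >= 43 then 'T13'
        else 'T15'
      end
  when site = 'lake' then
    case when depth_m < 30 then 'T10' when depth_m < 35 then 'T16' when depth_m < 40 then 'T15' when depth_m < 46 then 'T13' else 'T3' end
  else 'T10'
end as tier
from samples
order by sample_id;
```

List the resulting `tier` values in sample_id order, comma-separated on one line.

sample_id=600: site='well' → inner[ELSE] → T15
sample_id=601: site='lake' → inner[depth_m < 35] → T16
sample_id=602: site='well' → inner[turbidity >= 177] → T4
sample_id=603: site='river' → outer ELSE → T10
sample_id=604: site='tap' → outer ELSE → T10
sample_id=605: site='well' → inner[turbidity >= 53] → T5
sample_id=606: site='lake' → inner[depth_m < 30] → T10
sample_id=607: site='rain' → outer ELSE → T10
sample_id=608: site='well' → inner[turbidity >= 98] → T11

T15, T16, T4, T10, T10, T5, T10, T10, T11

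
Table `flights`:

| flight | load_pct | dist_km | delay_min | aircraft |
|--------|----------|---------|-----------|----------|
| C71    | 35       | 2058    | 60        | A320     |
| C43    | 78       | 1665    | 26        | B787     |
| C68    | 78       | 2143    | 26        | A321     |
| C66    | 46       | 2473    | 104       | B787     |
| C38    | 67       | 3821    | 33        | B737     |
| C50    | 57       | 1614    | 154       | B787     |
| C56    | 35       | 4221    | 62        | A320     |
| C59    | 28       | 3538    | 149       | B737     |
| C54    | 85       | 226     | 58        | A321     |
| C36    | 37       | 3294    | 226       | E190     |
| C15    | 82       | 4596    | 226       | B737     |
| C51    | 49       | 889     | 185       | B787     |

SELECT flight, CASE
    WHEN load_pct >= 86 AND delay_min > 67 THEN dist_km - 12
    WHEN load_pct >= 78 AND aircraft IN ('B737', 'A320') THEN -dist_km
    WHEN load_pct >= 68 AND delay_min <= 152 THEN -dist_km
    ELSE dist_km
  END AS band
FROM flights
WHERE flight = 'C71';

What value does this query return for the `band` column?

flight = C71: load_pct=35, dist_km=2058, delay_min=60, aircraft=A320.
load_pct >= 86 AND delay_min > 67 → false
load_pct >= 78 AND aircraft IN ('B737', 'A320') → false
load_pct >= 68 AND delay_min <= 152 → false
No prior WHEN matched → ELSE → 2058

2058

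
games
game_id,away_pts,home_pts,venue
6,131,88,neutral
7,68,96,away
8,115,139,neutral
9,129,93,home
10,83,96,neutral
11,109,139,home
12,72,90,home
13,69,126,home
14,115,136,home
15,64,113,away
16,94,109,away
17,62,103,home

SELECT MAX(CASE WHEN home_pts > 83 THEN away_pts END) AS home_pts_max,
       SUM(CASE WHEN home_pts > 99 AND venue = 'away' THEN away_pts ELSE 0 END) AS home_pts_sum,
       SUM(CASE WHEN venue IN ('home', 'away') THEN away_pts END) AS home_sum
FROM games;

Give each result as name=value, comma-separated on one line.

[home_pts_max: home_pts > 83]
game_id=6: ✓ → 131
game_id=7: ✓ → 68
game_id=8: ✓ → 115
game_id=9: ✓ → 129
game_id=10: ✓ → 83
game_id=11: ✓ → 109
game_id=12: ✓ → 72
game_id=13: ✓ → 69
game_id=14: ✓ → 115
game_id=15: ✓ → 64
game_id=16: ✓ → 94
game_id=17: ✓ → 62
home_pts_max = MAX(131, 68, 115, 129, 83, 109, 72, 69, 115, 64, 94, 62) = 131
—
[home_pts_sum: home_pts > 99 AND venue = 'away']
game_id=6: ✗
game_id=7: ✗
game_id=8: ✗
game_id=9: ✗
game_id=10: ✗
game_id=11: ✗
game_id=12: ✗
game_id=13: ✗
game_id=14: ✗
game_id=15: ✓ → 64
game_id=16: ✓ → 94
game_id=17: ✗
home_pts_sum = 64 + 94 = 158
—
[home_sum: venue IN ('home', 'away')]
game_id=6: ✗
game_id=7: ✓ → 68
game_id=8: ✗
game_id=9: ✓ → 129
game_id=10: ✗
game_id=11: ✓ → 109
game_id=12: ✓ → 72
game_id=13: ✓ → 69
game_id=14: ✓ → 115
game_id=15: ✓ → 64
game_id=16: ✓ → 94
game_id=17: ✓ → 62
home_sum = 68 + 129 + 109 + 72 + 69 + 115 + 64 + 94 + 62 = 782

home_pts_max=131, home_pts_sum=158, home_sum=782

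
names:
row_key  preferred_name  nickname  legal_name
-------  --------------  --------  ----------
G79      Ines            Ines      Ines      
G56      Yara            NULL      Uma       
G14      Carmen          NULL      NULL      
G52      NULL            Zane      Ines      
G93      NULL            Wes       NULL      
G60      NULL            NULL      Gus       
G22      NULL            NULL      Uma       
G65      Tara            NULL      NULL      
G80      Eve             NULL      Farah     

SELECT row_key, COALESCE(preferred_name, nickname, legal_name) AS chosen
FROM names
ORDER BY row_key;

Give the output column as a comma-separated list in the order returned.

Carmen, Uma, Zane, Yara, Gus, Tara, Ines, Eve, Wes

row_key=G14: preferred_name=Carmen → Carmen
row_key=G22: preferred_name=NULL, nickname=NULL, legal_name=Uma → Uma
row_key=G52: preferred_name=NULL, nickname=Zane → Zane
row_key=G56: preferred_name=Yara → Yara
row_key=G60: preferred_name=NULL, nickname=NULL, legal_name=Gus → Gus
row_key=G65: preferred_name=Tara → Tara
row_key=G79: preferred_name=Ines → Ines
row_key=G80: preferred_name=Eve → Eve
row_key=G93: preferred_name=NULL, nickname=Wes → Wes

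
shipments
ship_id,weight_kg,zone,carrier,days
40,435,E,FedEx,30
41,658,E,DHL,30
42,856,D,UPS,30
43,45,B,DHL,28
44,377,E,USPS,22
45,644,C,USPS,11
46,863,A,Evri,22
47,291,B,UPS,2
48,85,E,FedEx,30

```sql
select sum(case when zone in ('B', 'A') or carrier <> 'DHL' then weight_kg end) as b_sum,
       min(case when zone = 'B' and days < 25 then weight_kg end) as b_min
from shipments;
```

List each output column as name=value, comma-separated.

[b_sum: zone in ('B', 'A') or carrier <> 'DHL']
ship_id=40: ✓ → 435
ship_id=41: ✗
ship_id=42: ✓ → 856
ship_id=43: ✓ → 45
ship_id=44: ✓ → 377
ship_id=45: ✓ → 644
ship_id=46: ✓ → 863
ship_id=47: ✓ → 291
ship_id=48: ✓ → 85
b_sum = 435 + 856 + 45 + 377 + 644 + 863 + 291 + 85 = 3596
—
[b_min: zone = 'B' and days < 25]
ship_id=40: ✗
ship_id=41: ✗
ship_id=42: ✗
ship_id=43: ✗
ship_id=44: ✗
ship_id=45: ✗
ship_id=46: ✗
ship_id=47: ✓ → 291
ship_id=48: ✗
b_min = MIN(291) = 291

b_sum=3596, b_min=291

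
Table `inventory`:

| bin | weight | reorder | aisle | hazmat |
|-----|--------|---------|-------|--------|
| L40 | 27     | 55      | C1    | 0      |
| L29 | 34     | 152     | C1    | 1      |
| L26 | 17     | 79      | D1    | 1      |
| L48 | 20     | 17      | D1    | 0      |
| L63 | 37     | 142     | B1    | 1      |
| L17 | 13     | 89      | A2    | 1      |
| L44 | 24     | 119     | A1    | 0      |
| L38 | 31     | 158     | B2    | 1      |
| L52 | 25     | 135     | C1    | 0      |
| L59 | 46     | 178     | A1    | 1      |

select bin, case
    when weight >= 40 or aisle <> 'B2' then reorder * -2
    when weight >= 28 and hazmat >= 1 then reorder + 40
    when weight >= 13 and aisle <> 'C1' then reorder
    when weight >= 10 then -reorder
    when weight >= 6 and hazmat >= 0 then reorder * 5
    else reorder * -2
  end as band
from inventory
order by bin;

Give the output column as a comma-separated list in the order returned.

-178, -158, -304, 198, -110, -238, -34, -270, -356, -284

bin=L17: weight >= 40 or aisle <> 'B2' → -178
bin=L26: weight >= 40 or aisle <> 'B2' → -158
bin=L29: weight >= 40 or aisle <> 'B2' → -304
bin=L38: weight >= 28 and hazmat >= 1 → 198
bin=L40: weight >= 40 or aisle <> 'B2' → -110
bin=L44: weight >= 40 or aisle <> 'B2' → -238
bin=L48: weight >= 40 or aisle <> 'B2' → -34
bin=L52: weight >= 40 or aisle <> 'B2' → -270
bin=L59: weight >= 40 or aisle <> 'B2' → -356
bin=L63: weight >= 40 or aisle <> 'B2' → -284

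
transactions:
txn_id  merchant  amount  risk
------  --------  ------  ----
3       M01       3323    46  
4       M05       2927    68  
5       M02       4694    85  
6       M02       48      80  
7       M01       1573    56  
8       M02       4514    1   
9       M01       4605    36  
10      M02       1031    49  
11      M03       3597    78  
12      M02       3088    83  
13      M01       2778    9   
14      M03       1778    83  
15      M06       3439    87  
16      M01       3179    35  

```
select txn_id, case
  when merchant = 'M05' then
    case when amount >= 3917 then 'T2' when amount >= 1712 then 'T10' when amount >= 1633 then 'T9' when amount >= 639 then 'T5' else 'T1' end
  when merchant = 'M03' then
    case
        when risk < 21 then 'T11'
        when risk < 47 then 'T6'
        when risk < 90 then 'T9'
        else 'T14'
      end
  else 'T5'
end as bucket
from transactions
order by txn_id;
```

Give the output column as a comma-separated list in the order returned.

T5, T10, T5, T5, T5, T5, T5, T5, T9, T5, T5, T9, T5, T5

txn_id=3: merchant='M01' → outer ELSE → T5
txn_id=4: merchant='M05' → inner[amount >= 1712] → T10
txn_id=5: merchant='M02' → outer ELSE → T5
txn_id=6: merchant='M02' → outer ELSE → T5
txn_id=7: merchant='M01' → outer ELSE → T5
txn_id=8: merchant='M02' → outer ELSE → T5
txn_id=9: merchant='M01' → outer ELSE → T5
txn_id=10: merchant='M02' → outer ELSE → T5
txn_id=11: merchant='M03' → inner[risk < 90] → T9
txn_id=12: merchant='M02' → outer ELSE → T5
txn_id=13: merchant='M01' → outer ELSE → T5
txn_id=14: merchant='M03' → inner[risk < 90] → T9
txn_id=15: merchant='M06' → outer ELSE → T5
txn_id=16: merchant='M01' → outer ELSE → T5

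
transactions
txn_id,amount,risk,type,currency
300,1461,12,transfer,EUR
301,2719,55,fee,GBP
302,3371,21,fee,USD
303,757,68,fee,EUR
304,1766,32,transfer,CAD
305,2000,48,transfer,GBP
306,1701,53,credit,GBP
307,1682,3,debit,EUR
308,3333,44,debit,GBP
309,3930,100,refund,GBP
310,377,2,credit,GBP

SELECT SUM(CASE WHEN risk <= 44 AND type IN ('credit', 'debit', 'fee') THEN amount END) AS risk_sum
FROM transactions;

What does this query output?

8763

txn_id=300: ✗
txn_id=301: ✗
txn_id=302: ✓ → 3371
txn_id=303: ✗
txn_id=304: ✗
txn_id=305: ✗
txn_id=306: ✗
txn_id=307: ✓ → 1682
txn_id=308: ✓ → 3333
txn_id=309: ✗
txn_id=310: ✓ → 377
risk_sum = 3371 + 1682 + 3333 + 377 = 8763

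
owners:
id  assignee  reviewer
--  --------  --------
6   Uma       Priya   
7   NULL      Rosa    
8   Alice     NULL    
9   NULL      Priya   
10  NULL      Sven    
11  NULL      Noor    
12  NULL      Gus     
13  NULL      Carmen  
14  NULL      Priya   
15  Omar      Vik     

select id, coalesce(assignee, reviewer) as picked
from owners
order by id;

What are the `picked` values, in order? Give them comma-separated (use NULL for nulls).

id=6: assignee=Uma → Uma
id=7: assignee=NULL, reviewer=Rosa → Rosa
id=8: assignee=Alice → Alice
id=9: assignee=NULL, reviewer=Priya → Priya
id=10: assignee=NULL, reviewer=Sven → Sven
id=11: assignee=NULL, reviewer=Noor → Noor
id=12: assignee=NULL, reviewer=Gus → Gus
id=13: assignee=NULL, reviewer=Carmen → Carmen
id=14: assignee=NULL, reviewer=Priya → Priya
id=15: assignee=Omar → Omar

Uma, Rosa, Alice, Priya, Sven, Noor, Gus, Carmen, Priya, Omar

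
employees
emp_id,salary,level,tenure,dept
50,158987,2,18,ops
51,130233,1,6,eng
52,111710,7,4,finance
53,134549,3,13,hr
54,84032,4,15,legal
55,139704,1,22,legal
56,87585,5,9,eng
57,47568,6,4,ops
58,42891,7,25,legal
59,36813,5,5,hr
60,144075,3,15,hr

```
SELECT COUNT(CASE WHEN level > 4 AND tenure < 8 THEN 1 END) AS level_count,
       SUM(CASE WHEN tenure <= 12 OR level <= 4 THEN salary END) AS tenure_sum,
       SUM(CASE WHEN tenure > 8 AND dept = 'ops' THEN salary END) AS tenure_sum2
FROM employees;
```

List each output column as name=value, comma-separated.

[level_count: level > 4 AND tenure < 8]
emp_id=50: ✗
emp_id=51: ✗
emp_id=52: ✓ → 1
emp_id=53: ✗
emp_id=54: ✗
emp_id=55: ✗
emp_id=56: ✗
emp_id=57: ✓ → 1
emp_id=58: ✗
emp_id=59: ✓ → 1
emp_id=60: ✗
level_count = COUNT(1, 1, 1) = 3
—
[tenure_sum: tenure <= 12 OR level <= 4]
emp_id=50: ✓ → 158987
emp_id=51: ✓ → 130233
emp_id=52: ✓ → 111710
emp_id=53: ✓ → 134549
emp_id=54: ✓ → 84032
emp_id=55: ✓ → 139704
emp_id=56: ✓ → 87585
emp_id=57: ✓ → 47568
emp_id=58: ✗
emp_id=59: ✓ → 36813
emp_id=60: ✓ → 144075
tenure_sum = 158987 + 130233 + 111710 + 134549 + 84032 + 139704 + 87585 + 47568 + 36813 + 144075 = 1075256
—
[tenure_sum2: tenure > 8 AND dept = 'ops']
emp_id=50: ✓ → 158987
emp_id=51: ✗
emp_id=52: ✗
emp_id=53: ✗
emp_id=54: ✗
emp_id=55: ✗
emp_id=56: ✗
emp_id=57: ✗
emp_id=58: ✗
emp_id=59: ✗
emp_id=60: ✗
tenure_sum2 = 158987

level_count=3, tenure_sum=1075256, tenure_sum2=158987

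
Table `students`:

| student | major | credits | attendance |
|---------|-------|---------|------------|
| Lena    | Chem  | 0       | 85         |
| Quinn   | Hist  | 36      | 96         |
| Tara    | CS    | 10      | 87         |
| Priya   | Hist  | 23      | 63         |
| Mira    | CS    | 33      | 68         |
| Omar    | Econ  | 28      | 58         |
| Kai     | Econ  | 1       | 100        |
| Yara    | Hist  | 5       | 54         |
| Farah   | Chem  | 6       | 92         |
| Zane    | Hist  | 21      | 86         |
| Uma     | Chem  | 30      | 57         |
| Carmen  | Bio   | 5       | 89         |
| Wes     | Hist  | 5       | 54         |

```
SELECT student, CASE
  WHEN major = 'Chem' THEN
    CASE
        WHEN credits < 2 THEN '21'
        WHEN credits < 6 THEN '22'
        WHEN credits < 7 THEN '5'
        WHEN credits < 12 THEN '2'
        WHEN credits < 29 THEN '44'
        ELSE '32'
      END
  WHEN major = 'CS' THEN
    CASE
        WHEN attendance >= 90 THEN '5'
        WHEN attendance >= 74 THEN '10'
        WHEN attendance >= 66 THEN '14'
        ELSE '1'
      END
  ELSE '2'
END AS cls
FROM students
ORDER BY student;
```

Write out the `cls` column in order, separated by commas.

student=Carmen: major='Bio' → outer ELSE → 2
student=Farah: major='Chem' → inner[credits < 7] → 5
student=Kai: major='Econ' → outer ELSE → 2
student=Lena: major='Chem' → inner[credits < 2] → 21
student=Mira: major='CS' → inner[attendance >= 66] → 14
student=Omar: major='Econ' → outer ELSE → 2
student=Priya: major='Hist' → outer ELSE → 2
student=Quinn: major='Hist' → outer ELSE → 2
student=Tara: major='CS' → inner[attendance >= 74] → 10
student=Uma: major='Chem' → inner[ELSE] → 32
student=Wes: major='Hist' → outer ELSE → 2
student=Yara: major='Hist' → outer ELSE → 2
student=Zane: major='Hist' → outer ELSE → 2

2, 5, 2, 21, 14, 2, 2, 2, 10, 32, 2, 2, 2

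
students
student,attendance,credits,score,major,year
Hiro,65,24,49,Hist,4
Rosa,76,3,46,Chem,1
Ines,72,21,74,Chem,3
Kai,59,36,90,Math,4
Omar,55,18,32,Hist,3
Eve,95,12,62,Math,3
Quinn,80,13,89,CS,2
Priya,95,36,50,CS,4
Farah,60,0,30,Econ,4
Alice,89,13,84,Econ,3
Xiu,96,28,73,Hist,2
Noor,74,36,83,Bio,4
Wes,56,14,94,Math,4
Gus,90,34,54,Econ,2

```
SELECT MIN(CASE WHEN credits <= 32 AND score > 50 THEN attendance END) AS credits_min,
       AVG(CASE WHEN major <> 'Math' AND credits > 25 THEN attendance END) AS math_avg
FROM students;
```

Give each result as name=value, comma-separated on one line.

credits_min=56, math_avg=88.75

[credits_min: credits <= 32 AND score > 50]
student=Hiro: ✗
student=Rosa: ✗
student=Ines: ✓ → 72
student=Kai: ✗
student=Omar: ✗
student=Eve: ✓ → 95
student=Quinn: ✓ → 80
student=Priya: ✗
student=Farah: ✗
student=Alice: ✓ → 89
student=Xiu: ✓ → 96
student=Noor: ✗
student=Wes: ✓ → 56
student=Gus: ✗
credits_min = MIN(72, 95, 80, 89, 96, 56) = 56
—
[math_avg: major <> 'Math' AND credits > 25]
student=Hiro: ✗
student=Rosa: ✗
student=Ines: ✗
student=Kai: ✗
student=Omar: ✗
student=Eve: ✗
student=Quinn: ✗
student=Priya: ✓ → 95
student=Farah: ✗
student=Alice: ✗
student=Xiu: ✓ → 96
student=Noor: ✓ → 74
student=Wes: ✗
student=Gus: ✓ → 90
math_avg = (95 + 96 + 74 + 90) / 4 = 88.75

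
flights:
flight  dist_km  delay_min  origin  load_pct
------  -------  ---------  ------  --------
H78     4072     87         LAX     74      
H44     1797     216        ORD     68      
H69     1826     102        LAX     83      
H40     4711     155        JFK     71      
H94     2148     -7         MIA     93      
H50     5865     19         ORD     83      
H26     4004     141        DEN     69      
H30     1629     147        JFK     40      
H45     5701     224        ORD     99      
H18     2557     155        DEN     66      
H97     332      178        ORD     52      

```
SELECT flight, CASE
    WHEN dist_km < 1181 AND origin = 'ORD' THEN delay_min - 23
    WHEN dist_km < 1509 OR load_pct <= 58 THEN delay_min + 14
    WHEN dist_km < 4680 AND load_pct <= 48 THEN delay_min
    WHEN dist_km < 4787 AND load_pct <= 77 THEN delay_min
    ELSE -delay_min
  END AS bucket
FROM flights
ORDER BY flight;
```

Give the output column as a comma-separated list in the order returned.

flight=H18: dist_km < 4787 AND load_pct <= 77 → 155
flight=H26: dist_km < 4787 AND load_pct <= 77 → 141
flight=H30: dist_km < 1509 OR load_pct <= 58 → 161
flight=H40: dist_km < 4787 AND load_pct <= 77 → 155
flight=H44: dist_km < 4787 AND load_pct <= 77 → 216
flight=H45: ELSE → -224
flight=H50: ELSE → -19
flight=H69: ELSE → -102
flight=H78: dist_km < 4787 AND load_pct <= 77 → 87
flight=H94: ELSE → 7
flight=H97: dist_km < 1181 AND origin = 'ORD' → 155

155, 141, 161, 155, 216, -224, -19, -102, 87, 7, 155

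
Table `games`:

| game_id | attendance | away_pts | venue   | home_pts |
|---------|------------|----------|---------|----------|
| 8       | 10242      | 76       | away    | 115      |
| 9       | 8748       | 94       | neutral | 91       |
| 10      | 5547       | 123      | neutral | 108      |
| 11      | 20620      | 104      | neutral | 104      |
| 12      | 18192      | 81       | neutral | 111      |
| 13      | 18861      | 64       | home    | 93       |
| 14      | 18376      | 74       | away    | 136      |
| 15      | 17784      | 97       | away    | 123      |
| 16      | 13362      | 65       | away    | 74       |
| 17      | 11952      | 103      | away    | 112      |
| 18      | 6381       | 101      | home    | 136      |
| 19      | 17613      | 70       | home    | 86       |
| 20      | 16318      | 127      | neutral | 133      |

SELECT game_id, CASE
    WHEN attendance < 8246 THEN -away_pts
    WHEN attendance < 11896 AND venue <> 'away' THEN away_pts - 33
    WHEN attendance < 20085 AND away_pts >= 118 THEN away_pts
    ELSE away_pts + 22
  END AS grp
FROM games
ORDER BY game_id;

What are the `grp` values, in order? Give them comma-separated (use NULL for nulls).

98, 61, -123, 126, 103, 86, 96, 119, 87, 125, -101, 92, 127

game_id=8: ELSE → 98
game_id=9: attendance < 11896 AND venue <> 'away' → 61
game_id=10: attendance < 8246 → -123
game_id=11: ELSE → 126
game_id=12: ELSE → 103
game_id=13: ELSE → 86
game_id=14: ELSE → 96
game_id=15: ELSE → 119
game_id=16: ELSE → 87
game_id=17: ELSE → 125
game_id=18: attendance < 8246 → -101
game_id=19: ELSE → 92
game_id=20: attendance < 20085 AND away_pts >= 118 → 127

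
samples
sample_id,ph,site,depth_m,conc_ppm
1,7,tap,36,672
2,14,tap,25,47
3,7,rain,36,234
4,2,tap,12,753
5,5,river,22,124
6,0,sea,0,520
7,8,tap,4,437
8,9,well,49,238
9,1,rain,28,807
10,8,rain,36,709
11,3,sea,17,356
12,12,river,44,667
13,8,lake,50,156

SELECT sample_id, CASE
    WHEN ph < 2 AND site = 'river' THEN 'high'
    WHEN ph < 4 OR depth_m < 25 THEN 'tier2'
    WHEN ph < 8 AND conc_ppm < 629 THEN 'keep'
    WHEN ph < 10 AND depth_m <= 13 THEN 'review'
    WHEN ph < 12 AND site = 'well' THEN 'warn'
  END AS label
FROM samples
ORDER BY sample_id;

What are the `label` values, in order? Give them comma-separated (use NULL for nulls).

sample_id=1: (no match → NULL) → NULL
sample_id=2: (no match → NULL) → NULL
sample_id=3: ph < 8 AND conc_ppm < 629 → keep
sample_id=4: ph < 4 OR depth_m < 25 → tier2
sample_id=5: ph < 4 OR depth_m < 25 → tier2
sample_id=6: ph < 4 OR depth_m < 25 → tier2
sample_id=7: ph < 4 OR depth_m < 25 → tier2
sample_id=8: ph < 12 AND site = 'well' → warn
sample_id=9: ph < 4 OR depth_m < 25 → tier2
sample_id=10: (no match → NULL) → NULL
sample_id=11: ph < 4 OR depth_m < 25 → tier2
sample_id=12: (no match → NULL) → NULL
sample_id=13: (no match → NULL) → NULL

NULL, NULL, keep, tier2, tier2, tier2, tier2, warn, tier2, NULL, tier2, NULL, NULL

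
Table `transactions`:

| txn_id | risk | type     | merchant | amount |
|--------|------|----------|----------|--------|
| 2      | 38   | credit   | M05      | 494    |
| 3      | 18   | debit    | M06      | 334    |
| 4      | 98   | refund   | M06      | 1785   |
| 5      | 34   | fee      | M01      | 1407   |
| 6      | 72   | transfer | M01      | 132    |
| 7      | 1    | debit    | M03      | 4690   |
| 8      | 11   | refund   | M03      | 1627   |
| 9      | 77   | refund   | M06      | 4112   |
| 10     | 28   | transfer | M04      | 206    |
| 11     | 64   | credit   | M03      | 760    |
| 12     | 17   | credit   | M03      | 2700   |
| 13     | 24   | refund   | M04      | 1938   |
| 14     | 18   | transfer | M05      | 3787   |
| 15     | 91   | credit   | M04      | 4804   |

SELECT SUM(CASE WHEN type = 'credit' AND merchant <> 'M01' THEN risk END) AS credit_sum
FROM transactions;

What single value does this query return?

txn_id=2: ✓ → 38
txn_id=3: ✗
txn_id=4: ✗
txn_id=5: ✗
txn_id=6: ✗
txn_id=7: ✗
txn_id=8: ✗
txn_id=9: ✗
txn_id=10: ✗
txn_id=11: ✓ → 64
txn_id=12: ✓ → 17
txn_id=13: ✗
txn_id=14: ✗
txn_id=15: ✓ → 91
credit_sum = 38 + 64 + 17 + 91 = 210

210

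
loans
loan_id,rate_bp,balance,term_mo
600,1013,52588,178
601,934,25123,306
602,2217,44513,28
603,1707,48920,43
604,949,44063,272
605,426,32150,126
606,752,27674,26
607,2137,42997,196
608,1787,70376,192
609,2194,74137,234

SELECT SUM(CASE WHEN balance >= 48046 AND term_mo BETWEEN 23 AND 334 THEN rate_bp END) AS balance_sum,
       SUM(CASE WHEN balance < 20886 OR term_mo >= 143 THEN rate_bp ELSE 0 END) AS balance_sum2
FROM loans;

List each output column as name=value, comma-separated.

balance_sum=6701, balance_sum2=9014

[balance_sum: balance >= 48046 AND term_mo BETWEEN 23 AND 334]
loan_id=600: ✓ → 1013
loan_id=601: ✗
loan_id=602: ✗
loan_id=603: ✓ → 1707
loan_id=604: ✗
loan_id=605: ✗
loan_id=606: ✗
loan_id=607: ✗
loan_id=608: ✓ → 1787
loan_id=609: ✓ → 2194
balance_sum = 1013 + 1707 + 1787 + 2194 = 6701
—
[balance_sum2: balance < 20886 OR term_mo >= 143]
loan_id=600: ✓ → 1013
loan_id=601: ✓ → 934
loan_id=602: ✗
loan_id=603: ✗
loan_id=604: ✓ → 949
loan_id=605: ✗
loan_id=606: ✗
loan_id=607: ✓ → 2137
loan_id=608: ✓ → 1787
loan_id=609: ✓ → 2194
balance_sum2 = 1013 + 934 + 949 + 2137 + 1787 + 2194 = 9014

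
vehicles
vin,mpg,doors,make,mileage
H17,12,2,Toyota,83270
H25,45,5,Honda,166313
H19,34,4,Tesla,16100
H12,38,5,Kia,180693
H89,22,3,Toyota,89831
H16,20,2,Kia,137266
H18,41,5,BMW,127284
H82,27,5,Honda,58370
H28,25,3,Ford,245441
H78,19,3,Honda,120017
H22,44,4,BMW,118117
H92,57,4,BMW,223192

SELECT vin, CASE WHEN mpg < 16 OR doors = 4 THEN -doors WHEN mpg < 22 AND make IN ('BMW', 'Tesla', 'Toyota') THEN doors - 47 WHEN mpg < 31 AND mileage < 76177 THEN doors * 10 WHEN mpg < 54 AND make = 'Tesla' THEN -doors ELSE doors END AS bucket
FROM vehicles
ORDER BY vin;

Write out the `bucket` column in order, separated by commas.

vin=H12: ELSE → 5
vin=H16: ELSE → 2
vin=H17: mpg < 16 OR doors = 4 → -2
vin=H18: ELSE → 5
vin=H19: mpg < 16 OR doors = 4 → -4
vin=H22: mpg < 16 OR doors = 4 → -4
vin=H25: ELSE → 5
vin=H28: ELSE → 3
vin=H78: ELSE → 3
vin=H82: mpg < 31 AND mileage < 76177 → 50
vin=H89: ELSE → 3
vin=H92: mpg < 16 OR doors = 4 → -4

5, 2, -2, 5, -4, -4, 5, 3, 3, 50, 3, -4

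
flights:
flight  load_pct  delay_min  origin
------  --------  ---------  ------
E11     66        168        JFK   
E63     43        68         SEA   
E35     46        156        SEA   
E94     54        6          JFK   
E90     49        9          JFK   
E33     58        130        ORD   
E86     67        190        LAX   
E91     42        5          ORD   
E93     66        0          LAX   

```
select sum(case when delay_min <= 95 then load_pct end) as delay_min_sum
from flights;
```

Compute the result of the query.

flight=E11: ✗
flight=E63: ✓ → 43
flight=E35: ✗
flight=E94: ✓ → 54
flight=E90: ✓ → 49
flight=E33: ✗
flight=E86: ✗
flight=E91: ✓ → 42
flight=E93: ✓ → 66
delay_min_sum = 43 + 54 + 49 + 42 + 66 = 254

254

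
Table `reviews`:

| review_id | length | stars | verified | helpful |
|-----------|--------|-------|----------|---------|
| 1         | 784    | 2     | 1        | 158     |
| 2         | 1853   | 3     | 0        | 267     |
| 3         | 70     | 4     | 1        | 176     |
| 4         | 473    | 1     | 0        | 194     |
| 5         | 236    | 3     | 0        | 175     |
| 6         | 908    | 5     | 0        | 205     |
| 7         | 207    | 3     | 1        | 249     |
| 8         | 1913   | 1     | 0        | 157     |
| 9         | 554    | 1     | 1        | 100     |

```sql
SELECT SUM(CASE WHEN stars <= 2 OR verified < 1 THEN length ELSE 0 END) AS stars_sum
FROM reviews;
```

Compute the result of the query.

review_id=1: ✓ → 784
review_id=2: ✓ → 1853
review_id=3: ✗
review_id=4: ✓ → 473
review_id=5: ✓ → 236
review_id=6: ✓ → 908
review_id=7: ✗
review_id=8: ✓ → 1913
review_id=9: ✓ → 554
stars_sum = 784 + 1853 + 473 + 236 + 908 + 1913 + 554 = 6721

6721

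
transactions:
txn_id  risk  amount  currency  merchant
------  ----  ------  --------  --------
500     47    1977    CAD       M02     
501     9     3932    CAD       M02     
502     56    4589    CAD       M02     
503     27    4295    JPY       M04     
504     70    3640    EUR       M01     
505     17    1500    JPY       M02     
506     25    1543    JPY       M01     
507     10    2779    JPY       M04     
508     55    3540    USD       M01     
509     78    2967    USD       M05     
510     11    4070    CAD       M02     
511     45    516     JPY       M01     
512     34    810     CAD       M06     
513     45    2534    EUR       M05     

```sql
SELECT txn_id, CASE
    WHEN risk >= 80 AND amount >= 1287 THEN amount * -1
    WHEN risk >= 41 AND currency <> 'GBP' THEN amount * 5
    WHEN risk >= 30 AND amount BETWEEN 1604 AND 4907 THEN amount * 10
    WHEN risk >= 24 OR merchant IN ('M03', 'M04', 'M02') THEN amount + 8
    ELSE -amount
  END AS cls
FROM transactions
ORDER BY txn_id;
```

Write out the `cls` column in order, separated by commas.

9885, 3940, 22945, 4303, 18200, 1508, 1551, 2787, 17700, 14835, 4078, 2580, 818, 12670

txn_id=500: risk >= 41 AND currency <> 'GBP' → 9885
txn_id=501: risk >= 24 OR merchant IN ('M03', 'M04', 'M02') → 3940
txn_id=502: risk >= 41 AND currency <> 'GBP' → 22945
txn_id=503: risk >= 24 OR merchant IN ('M03', 'M04', 'M02') → 4303
txn_id=504: risk >= 41 AND currency <> 'GBP' → 18200
txn_id=505: risk >= 24 OR merchant IN ('M03', 'M04', 'M02') → 1508
txn_id=506: risk >= 24 OR merchant IN ('M03', 'M04', 'M02') → 1551
txn_id=507: risk >= 24 OR merchant IN ('M03', 'M04', 'M02') → 2787
txn_id=508: risk >= 41 AND currency <> 'GBP' → 17700
txn_id=509: risk >= 41 AND currency <> 'GBP' → 14835
txn_id=510: risk >= 24 OR merchant IN ('M03', 'M04', 'M02') → 4078
txn_id=511: risk >= 41 AND currency <> 'GBP' → 2580
txn_id=512: risk >= 24 OR merchant IN ('M03', 'M04', 'M02') → 818
txn_id=513: risk >= 41 AND currency <> 'GBP' → 12670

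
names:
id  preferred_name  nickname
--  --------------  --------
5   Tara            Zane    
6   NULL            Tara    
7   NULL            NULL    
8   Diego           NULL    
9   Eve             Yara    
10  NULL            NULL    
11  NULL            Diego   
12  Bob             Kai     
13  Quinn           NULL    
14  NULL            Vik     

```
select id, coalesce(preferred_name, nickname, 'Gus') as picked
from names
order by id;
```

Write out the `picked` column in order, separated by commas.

id=5: preferred_name=Tara → Tara
id=6: preferred_name=NULL, nickname=Tara → Tara
id=7: preferred_name=NULL, nickname=NULL, → literal Gus → Gus
id=8: preferred_name=Diego → Diego
id=9: preferred_name=Eve → Eve
id=10: preferred_name=NULL, nickname=NULL, → literal Gus → Gus
id=11: preferred_name=NULL, nickname=Diego → Diego
id=12: preferred_name=Bob → Bob
id=13: preferred_name=Quinn → Quinn
id=14: preferred_name=NULL, nickname=Vik → Vik

Tara, Tara, Gus, Diego, Eve, Gus, Diego, Bob, Quinn, Vik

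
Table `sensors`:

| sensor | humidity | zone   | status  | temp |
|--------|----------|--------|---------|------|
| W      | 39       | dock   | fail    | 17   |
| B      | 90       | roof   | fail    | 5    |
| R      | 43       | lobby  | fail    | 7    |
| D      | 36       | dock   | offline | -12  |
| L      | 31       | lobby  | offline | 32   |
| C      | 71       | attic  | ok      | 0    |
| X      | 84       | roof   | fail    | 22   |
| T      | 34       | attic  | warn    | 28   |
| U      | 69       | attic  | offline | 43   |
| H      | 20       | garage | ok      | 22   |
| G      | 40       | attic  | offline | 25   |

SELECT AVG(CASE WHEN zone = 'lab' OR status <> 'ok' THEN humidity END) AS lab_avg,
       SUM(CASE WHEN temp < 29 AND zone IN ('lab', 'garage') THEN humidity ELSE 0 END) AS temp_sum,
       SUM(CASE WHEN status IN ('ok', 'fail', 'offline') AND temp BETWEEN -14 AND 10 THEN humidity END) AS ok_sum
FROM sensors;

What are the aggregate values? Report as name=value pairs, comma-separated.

[lab_avg: zone = 'lab' OR status <> 'ok']
sensor=W: ✓ → 39
sensor=B: ✓ → 90
sensor=R: ✓ → 43
sensor=D: ✓ → 36
sensor=L: ✓ → 31
sensor=C: ✗
sensor=X: ✓ → 84
sensor=T: ✓ → 34
sensor=U: ✓ → 69
sensor=H: ✗
sensor=G: ✓ → 40
lab_avg = (39 + 90 + 43 + 36 + 31 + 84 + 34 + 69 + 40) / 9 = 51.7777777778
—
[temp_sum: temp < 29 AND zone IN ('lab', 'garage')]
sensor=W: ✗
sensor=B: ✗
sensor=R: ✗
sensor=D: ✗
sensor=L: ✗
sensor=C: ✗
sensor=X: ✗
sensor=T: ✗
sensor=U: ✗
sensor=H: ✓ → 20
sensor=G: ✗
temp_sum = 20
—
[ok_sum: status IN ('ok', 'fail', 'offline') AND temp BETWEEN -14 AND 10]
sensor=W: ✗
sensor=B: ✓ → 90
sensor=R: ✓ → 43
sensor=D: ✓ → 36
sensor=L: ✗
sensor=C: ✓ → 71
sensor=X: ✗
sensor=T: ✗
sensor=U: ✗
sensor=H: ✗
sensor=G: ✗
ok_sum = 90 + 43 + 36 + 71 = 240

lab_avg=51.7777777778, temp_sum=20, ok_sum=240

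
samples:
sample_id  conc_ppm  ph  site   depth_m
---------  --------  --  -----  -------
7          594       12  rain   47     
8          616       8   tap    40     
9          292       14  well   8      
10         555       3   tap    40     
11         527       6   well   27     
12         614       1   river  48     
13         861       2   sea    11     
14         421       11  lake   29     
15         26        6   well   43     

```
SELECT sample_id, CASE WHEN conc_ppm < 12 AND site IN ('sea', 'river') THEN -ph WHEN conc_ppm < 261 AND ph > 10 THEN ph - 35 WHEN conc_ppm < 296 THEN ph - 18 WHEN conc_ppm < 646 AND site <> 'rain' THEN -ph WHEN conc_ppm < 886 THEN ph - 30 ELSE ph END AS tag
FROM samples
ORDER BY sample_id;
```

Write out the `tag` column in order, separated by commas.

sample_id=7: conc_ppm < 886 → -18
sample_id=8: conc_ppm < 646 AND site <> 'rain' → -8
sample_id=9: conc_ppm < 296 → -4
sample_id=10: conc_ppm < 646 AND site <> 'rain' → -3
sample_id=11: conc_ppm < 646 AND site <> 'rain' → -6
sample_id=12: conc_ppm < 646 AND site <> 'rain' → -1
sample_id=13: conc_ppm < 886 → -28
sample_id=14: conc_ppm < 646 AND site <> 'rain' → -11
sample_id=15: conc_ppm < 296 → -12

-18, -8, -4, -3, -6, -1, -28, -11, -12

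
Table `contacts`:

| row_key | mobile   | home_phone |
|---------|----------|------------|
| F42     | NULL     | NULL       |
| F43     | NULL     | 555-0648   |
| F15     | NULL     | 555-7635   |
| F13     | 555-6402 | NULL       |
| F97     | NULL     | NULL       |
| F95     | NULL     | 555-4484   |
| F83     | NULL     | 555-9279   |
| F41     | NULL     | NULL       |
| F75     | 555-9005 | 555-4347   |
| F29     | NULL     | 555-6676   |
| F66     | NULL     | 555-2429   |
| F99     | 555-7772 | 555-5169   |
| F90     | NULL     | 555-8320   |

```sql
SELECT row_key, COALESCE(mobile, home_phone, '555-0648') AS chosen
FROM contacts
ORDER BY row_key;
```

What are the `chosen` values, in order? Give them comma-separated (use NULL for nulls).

row_key=F13: mobile=555-6402 → 555-6402
row_key=F15: mobile=NULL, home_phone=555-7635 → 555-7635
row_key=F29: mobile=NULL, home_phone=555-6676 → 555-6676
row_key=F41: mobile=NULL, home_phone=NULL, → literal 555-0648 → 555-0648
row_key=F42: mobile=NULL, home_phone=NULL, → literal 555-0648 → 555-0648
row_key=F43: mobile=NULL, home_phone=555-0648 → 555-0648
row_key=F66: mobile=NULL, home_phone=555-2429 → 555-2429
row_key=F75: mobile=555-9005 → 555-9005
row_key=F83: mobile=NULL, home_phone=555-9279 → 555-9279
row_key=F90: mobile=NULL, home_phone=555-8320 → 555-8320
row_key=F95: mobile=NULL, home_phone=555-4484 → 555-4484
row_key=F97: mobile=NULL, home_phone=NULL, → literal 555-0648 → 555-0648
row_key=F99: mobile=555-7772 → 555-7772

555-6402, 555-7635, 555-6676, 555-0648, 555-0648, 555-0648, 555-2429, 555-9005, 555-9279, 555-8320, 555-4484, 555-0648, 555-7772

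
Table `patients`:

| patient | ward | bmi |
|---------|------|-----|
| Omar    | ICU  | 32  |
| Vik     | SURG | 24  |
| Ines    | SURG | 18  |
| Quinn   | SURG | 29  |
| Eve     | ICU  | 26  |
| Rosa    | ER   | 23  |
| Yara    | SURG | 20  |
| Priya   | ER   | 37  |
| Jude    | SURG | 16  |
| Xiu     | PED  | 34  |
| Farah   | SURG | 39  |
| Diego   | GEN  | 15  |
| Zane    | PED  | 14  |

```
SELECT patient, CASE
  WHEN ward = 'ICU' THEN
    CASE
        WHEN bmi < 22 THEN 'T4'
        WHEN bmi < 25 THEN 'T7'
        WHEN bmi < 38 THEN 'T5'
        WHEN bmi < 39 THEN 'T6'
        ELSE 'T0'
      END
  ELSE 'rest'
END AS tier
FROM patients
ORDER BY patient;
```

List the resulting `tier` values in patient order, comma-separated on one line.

patient=Diego: ward='GEN' → outer ELSE → rest
patient=Eve: ward='ICU' → inner[bmi < 38] → T5
patient=Farah: ward='SURG' → outer ELSE → rest
patient=Ines: ward='SURG' → outer ELSE → rest
patient=Jude: ward='SURG' → outer ELSE → rest
patient=Omar: ward='ICU' → inner[bmi < 38] → T5
patient=Priya: ward='ER' → outer ELSE → rest
patient=Quinn: ward='SURG' → outer ELSE → rest
patient=Rosa: ward='ER' → outer ELSE → rest
patient=Vik: ward='SURG' → outer ELSE → rest
patient=Xiu: ward='PED' → outer ELSE → rest
patient=Yara: ward='SURG' → outer ELSE → rest
patient=Zane: ward='PED' → outer ELSE → rest

rest, T5, rest, rest, rest, T5, rest, rest, rest, rest, rest, rest, rest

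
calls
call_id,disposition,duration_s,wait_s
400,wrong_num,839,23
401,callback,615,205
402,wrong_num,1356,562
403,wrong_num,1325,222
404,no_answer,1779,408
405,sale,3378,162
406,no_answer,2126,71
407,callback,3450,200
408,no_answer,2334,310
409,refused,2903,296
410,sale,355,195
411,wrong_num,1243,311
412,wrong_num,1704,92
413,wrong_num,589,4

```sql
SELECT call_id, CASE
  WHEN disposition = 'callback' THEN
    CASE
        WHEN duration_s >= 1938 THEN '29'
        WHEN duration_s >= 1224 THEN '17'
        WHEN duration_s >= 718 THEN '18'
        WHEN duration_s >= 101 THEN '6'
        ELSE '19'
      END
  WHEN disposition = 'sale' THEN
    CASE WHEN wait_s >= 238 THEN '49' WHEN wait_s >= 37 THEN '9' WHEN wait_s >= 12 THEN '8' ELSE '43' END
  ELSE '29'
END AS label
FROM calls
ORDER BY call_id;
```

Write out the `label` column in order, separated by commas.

29, 6, 29, 29, 29, 9, 29, 29, 29, 29, 9, 29, 29, 29

call_id=400: disposition='wrong_num' → outer ELSE → 29
call_id=401: disposition='callback' → inner[duration_s >= 101] → 6
call_id=402: disposition='wrong_num' → outer ELSE → 29
call_id=403: disposition='wrong_num' → outer ELSE → 29
call_id=404: disposition='no_answer' → outer ELSE → 29
call_id=405: disposition='sale' → inner[wait_s >= 37] → 9
call_id=406: disposition='no_answer' → outer ELSE → 29
call_id=407: disposition='callback' → inner[duration_s >= 1938] → 29
call_id=408: disposition='no_answer' → outer ELSE → 29
call_id=409: disposition='refused' → outer ELSE → 29
call_id=410: disposition='sale' → inner[wait_s >= 37] → 9
call_id=411: disposition='wrong_num' → outer ELSE → 29
call_id=412: disposition='wrong_num' → outer ELSE → 29
call_id=413: disposition='wrong_num' → outer ELSE → 29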